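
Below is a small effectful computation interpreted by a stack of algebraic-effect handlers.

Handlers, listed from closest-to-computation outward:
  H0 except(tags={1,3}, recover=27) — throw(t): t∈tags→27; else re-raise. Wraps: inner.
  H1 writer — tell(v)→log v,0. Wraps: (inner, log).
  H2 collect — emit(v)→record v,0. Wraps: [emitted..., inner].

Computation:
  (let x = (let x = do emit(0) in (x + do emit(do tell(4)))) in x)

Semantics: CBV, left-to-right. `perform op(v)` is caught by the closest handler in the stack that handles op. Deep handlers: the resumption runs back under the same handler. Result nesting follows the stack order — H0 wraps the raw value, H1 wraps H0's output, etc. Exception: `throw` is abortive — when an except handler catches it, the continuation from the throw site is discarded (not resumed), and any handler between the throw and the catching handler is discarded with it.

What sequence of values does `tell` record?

Working:
emit(0) @ H2 ⇒ out+=0
tell(4) @ H1 ⇒ log+=4
emit(0) @ H2 ⇒ out+=0
H0 returns 0
H1 returns (0, (4))
H2 returns [0, 0, (0, (4))]
= [0, 0, (0, (4))]

Answer: (4)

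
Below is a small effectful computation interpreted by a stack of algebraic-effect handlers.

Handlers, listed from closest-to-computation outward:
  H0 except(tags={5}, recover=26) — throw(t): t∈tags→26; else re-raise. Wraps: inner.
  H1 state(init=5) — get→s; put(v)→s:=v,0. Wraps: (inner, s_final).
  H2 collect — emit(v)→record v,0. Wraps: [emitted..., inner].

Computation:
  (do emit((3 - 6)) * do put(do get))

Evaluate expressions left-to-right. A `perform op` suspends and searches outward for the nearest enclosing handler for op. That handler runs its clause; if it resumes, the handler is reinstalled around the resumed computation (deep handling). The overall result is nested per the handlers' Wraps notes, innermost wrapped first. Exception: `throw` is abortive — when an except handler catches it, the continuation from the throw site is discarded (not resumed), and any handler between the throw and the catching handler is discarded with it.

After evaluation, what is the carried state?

Evaluation trace:
emit(-3) @ H2 ⇒ out+=-3
get @ H1 ⇒ 5
put(5) @ H1 ⇒ s:=5
H0 returns 0
H1 returns (0, 5)
H2 returns [-3, (0, 5)]
= [-3, (0, 5)]

Answer: 5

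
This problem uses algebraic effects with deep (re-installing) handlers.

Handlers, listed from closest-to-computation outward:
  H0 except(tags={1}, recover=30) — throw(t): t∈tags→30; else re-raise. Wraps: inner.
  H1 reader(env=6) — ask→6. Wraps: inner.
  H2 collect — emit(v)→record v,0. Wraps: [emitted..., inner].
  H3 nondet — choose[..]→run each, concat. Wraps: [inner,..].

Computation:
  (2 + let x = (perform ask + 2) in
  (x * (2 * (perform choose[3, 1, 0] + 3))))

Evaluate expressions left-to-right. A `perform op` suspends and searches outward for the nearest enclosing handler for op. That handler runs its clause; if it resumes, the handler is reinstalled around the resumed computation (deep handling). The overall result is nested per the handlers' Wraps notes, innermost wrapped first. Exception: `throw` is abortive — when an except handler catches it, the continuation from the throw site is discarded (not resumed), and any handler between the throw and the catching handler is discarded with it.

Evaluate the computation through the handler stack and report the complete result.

Step-by-step:
ask @ H1 ⇒ 6
choose[3, 1, 0] @ H3
  branch[0] choose=3:
    H0 returns 98
    H1 returns 98
    H2 returns [98]
    H3 returns [[98]]
  branch[1] choose=1:
    H0 returns 66
    H1 returns 66
    H2 returns [66]
    H3 returns [[66]]
  branch[2] choose=0:
    H0 returns 50
    H1 returns 50
    H2 returns [50]
    H3 returns [[50]]
= [[98], [66], [50]]

Answer: [[98], [66], [50]]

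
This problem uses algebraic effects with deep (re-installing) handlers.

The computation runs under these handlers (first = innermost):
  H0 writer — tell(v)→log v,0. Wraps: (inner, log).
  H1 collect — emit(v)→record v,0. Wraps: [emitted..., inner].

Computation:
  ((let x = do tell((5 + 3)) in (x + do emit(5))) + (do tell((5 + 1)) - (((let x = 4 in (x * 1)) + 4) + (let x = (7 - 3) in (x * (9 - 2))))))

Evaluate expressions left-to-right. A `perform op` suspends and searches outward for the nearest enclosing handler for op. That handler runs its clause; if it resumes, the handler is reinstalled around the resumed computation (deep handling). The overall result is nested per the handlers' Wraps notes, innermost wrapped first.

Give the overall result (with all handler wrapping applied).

Working:
tell(8) @ H0 ⇒ log+=8
emit(5) @ H1 ⇒ out+=5
tell(6) @ H0 ⇒ log+=6
H0 returns (-36, (8, 6))
H1 returns [5, (-36, (8, 6))]
= [5, (-36, (8, 6))]

Answer: [5, (-36, (8, 6))]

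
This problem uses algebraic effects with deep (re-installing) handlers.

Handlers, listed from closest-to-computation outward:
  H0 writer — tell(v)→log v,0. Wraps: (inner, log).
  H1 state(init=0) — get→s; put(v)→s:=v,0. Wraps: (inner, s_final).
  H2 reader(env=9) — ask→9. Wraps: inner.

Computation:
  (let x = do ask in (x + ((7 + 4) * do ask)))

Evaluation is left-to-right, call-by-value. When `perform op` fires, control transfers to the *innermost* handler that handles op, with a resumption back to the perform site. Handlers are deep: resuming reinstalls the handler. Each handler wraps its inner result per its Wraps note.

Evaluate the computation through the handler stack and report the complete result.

Evaluation trace:
ask @ H2 ⇒ 9
ask @ H2 ⇒ 9
H0 returns (108, ())
H1 returns ((108, ()), 0)
H2 returns ((108, ()), 0)
= ((108, ()), 0)

Answer: ((108, ()), 0)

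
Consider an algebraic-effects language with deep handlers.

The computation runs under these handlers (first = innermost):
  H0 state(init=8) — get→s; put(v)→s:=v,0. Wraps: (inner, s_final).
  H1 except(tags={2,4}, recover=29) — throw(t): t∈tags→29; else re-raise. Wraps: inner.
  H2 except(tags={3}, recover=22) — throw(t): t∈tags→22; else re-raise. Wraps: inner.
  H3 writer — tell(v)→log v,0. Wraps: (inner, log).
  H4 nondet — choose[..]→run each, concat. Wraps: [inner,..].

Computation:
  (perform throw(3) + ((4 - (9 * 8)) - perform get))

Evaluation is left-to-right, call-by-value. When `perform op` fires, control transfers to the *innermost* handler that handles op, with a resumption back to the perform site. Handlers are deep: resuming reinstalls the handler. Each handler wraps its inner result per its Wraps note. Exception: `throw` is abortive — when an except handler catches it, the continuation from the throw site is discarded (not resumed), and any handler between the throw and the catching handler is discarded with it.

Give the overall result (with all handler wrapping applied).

Answer: [(22, ())]

Step-by-step:
throw(3) @ H1 re-raised
throw(3) @ H2 caught ⇒ 22
H3 returns (22, ())
H4 returns [(22, ())]
= [(22, ())]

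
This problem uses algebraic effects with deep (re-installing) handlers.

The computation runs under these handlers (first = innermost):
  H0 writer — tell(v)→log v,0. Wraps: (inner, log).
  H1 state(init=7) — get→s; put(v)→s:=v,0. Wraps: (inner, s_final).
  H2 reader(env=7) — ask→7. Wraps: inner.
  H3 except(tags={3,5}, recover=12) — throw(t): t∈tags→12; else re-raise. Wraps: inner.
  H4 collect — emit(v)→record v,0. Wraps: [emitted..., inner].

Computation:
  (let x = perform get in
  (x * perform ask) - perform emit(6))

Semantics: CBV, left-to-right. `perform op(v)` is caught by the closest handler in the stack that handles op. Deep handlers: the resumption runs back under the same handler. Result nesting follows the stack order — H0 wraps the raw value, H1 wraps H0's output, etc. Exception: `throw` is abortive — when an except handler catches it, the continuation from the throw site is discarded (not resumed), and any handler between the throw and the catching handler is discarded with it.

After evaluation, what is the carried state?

Answer: 7

Step-by-step:
get @ H1 ⇒ 7
ask @ H2 ⇒ 7
emit(6) @ H4 ⇒ out+=6
H0 returns (49, ())
H1 returns ((49, ()), 7)
H2 returns ((49, ()), 7)
H3 returns ((49, ()), 7)
H4 returns [6, ((49, ()), 7)]
= [6, ((49, ()), 7)]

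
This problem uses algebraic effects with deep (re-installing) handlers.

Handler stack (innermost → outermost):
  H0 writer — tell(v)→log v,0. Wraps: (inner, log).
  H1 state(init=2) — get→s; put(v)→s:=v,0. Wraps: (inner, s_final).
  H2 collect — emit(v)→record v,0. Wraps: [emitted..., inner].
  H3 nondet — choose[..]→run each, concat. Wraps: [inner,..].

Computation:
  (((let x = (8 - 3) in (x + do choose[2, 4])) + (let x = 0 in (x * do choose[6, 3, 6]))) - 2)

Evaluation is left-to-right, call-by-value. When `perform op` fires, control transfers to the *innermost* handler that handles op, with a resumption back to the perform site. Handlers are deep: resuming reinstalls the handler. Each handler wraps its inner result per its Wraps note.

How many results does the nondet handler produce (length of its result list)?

Working:
choose[2, 4] @ H3
  branch[0] choose=2:
    choose[6, 3, 6] @ H3
      branch[0] choose=6:
        H0 returns (5, ())
        H1 returns ((5, ()), 2)
        H2 returns [((5, ()), 2)]
        H3 returns [[((5, ()), 2)]]
      branch[1] choose=3:
        H0 returns (5, ())
        H1 returns ((5, ()), 2)
        H2 returns [((5, ()), 2)]
        H3 returns [[((5, ()), 2)]]
      branch[2] choose=6:
        H0 returns (5, ())
        H1 returns ((5, ()), 2)
        H2 returns [((5, ()), 2)]
        H3 returns [[((5, ()), 2)]]
  branch[1] choose=4:
    choose[6, 3, 6] @ H3
      branch[0] choose=6:
        H0 returns (7, ())
        H1 returns ((7, ()), 2)
        H2 returns [((7, ()), 2)]
        H3 returns [[((7, ()), 2)]]
      branch[1] choose=3:
        H0 returns (7, ())
        H1 returns ((7, ()), 2)
        H2 returns [((7, ()), 2)]
        H3 returns [[((7, ()), 2)]]
      branch[2] choose=6:
        H0 returns (7, ())
        H1 returns ((7, ()), 2)
        H2 returns [((7, ()), 2)]
        H3 returns [[((7, ()), 2)]]
= [[((5, ()), 2)], [((5, ()), 2)], [((5, ()), 2)], [((7, ()), 2)], [((7, ()), 2)], [((7, ()), 2)]]

Answer: 6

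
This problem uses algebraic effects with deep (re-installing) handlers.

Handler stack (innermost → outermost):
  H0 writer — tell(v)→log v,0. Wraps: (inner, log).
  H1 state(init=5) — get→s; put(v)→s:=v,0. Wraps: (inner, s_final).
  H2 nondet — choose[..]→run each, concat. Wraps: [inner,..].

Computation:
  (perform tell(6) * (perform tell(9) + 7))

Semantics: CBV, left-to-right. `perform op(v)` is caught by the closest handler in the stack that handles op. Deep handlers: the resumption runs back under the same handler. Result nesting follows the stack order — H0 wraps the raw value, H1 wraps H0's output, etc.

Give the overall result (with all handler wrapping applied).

Working:
tell(6) @ H0 ⇒ log+=6
tell(9) @ H0 ⇒ log+=9
H0 returns (0, (6, 9))
H1 returns ((0, (6, 9)), 5)
H2 returns [((0, (6, 9)), 5)]
= [((0, (6, 9)), 5)]

Answer: [((0, (6, 9)), 5)]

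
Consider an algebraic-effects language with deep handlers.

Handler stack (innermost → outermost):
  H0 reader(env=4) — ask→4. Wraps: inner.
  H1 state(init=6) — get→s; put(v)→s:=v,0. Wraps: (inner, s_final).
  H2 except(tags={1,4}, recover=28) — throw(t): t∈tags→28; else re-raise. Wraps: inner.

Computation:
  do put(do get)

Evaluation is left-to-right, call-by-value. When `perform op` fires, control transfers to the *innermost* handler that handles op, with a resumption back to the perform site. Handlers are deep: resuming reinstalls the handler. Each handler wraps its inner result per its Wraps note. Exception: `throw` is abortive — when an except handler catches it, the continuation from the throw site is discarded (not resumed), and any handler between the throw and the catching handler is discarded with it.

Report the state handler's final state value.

Answer: 6

Step-by-step:
get @ H1 ⇒ 6
put(6) @ H1 ⇒ s:=6
H0 returns 0
H1 returns (0, 6)
H2 returns (0, 6)
= (0, 6)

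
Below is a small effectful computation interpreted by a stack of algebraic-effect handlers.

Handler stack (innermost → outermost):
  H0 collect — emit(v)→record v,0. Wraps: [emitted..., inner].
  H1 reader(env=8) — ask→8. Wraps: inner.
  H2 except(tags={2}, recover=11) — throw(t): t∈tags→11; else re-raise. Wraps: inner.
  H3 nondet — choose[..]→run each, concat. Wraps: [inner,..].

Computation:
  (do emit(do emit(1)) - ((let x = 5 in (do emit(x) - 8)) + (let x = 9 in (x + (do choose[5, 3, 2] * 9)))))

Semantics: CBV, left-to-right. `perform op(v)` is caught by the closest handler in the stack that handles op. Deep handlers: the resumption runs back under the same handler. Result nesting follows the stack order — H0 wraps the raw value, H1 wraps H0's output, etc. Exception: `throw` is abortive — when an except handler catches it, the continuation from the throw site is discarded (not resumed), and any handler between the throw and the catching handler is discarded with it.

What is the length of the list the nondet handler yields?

Answer: 3

Evaluation trace:
emit(1) @ H0 ⇒ out+=1
emit(0) @ H0 ⇒ out+=0
emit(5) @ H0 ⇒ out+=5
choose[5, 3, 2] @ H3
  branch[0] choose=5:
    H0 returns [1, 0, 5, -46]
    H1 returns [1, 0, 5, -46]
    H2 returns [1, 0, 5, -46]
    H3 returns [[1, 0, 5, -46]]
  branch[1] choose=3:
    H0 returns [1, 0, 5, -28]
    H1 returns [1, 0, 5, -28]
    H2 returns [1, 0, 5, -28]
    H3 returns [[1, 0, 5, -28]]
  branch[2] choose=2:
    H0 returns [1, 0, 5, -19]
    H1 returns [1, 0, 5, -19]
    H2 returns [1, 0, 5, -19]
    H3 returns [[1, 0, 5, -19]]
= [[1, 0, 5, -46], [1, 0, 5, -28], [1, 0, 5, -19]]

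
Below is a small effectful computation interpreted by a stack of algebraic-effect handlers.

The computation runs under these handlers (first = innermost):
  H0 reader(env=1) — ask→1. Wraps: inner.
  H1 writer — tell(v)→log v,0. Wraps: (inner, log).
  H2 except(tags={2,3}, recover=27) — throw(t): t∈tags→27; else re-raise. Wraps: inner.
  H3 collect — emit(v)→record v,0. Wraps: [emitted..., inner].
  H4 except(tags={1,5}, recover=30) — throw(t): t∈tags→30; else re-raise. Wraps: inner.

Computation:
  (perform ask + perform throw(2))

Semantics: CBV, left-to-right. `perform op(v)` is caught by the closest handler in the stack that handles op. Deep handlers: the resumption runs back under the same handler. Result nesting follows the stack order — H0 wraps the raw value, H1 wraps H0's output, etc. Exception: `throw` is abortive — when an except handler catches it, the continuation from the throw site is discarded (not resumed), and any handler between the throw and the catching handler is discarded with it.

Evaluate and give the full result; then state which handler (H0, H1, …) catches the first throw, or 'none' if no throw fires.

Evaluation trace:
ask @ H0 ⇒ 1
throw(2) @ H2 caught ⇒ 27
H3 returns [27]
H4 returns [27]
= [27]

Answer: [27] ; first throw caught by: H2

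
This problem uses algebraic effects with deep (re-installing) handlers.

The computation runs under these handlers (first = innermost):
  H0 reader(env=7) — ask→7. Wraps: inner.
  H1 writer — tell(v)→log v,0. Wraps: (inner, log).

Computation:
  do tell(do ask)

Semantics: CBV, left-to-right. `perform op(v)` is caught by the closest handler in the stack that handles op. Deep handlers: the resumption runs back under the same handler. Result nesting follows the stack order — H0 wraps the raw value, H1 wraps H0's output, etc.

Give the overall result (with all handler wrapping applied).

Answer: (0, (7))

Working:
ask @ H0 ⇒ 7
tell(7) @ H1 ⇒ log+=7
H0 returns 0
H1 returns (0, (7))
= (0, (7))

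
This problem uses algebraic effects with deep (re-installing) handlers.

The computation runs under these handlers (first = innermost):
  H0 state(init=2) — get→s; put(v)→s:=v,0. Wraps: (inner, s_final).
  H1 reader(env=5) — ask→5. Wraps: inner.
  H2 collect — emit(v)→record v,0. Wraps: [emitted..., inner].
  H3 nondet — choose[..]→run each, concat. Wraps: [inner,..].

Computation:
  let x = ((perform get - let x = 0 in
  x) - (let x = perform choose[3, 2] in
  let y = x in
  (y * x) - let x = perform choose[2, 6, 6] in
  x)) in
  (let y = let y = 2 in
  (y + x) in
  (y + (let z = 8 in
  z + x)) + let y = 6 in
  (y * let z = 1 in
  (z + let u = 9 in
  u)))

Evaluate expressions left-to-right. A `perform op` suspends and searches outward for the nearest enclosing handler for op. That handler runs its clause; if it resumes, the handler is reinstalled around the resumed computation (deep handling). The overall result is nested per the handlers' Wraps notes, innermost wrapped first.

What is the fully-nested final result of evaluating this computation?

Evaluation trace:
get @ H0 ⇒ 2
choose[3, 2] @ H3
  branch[0] choose=3:
    choose[2, 6, 6] @ H3
      branch[0] choose=2:
        H0 returns (60, 2)
        H1 returns (60, 2)
        H2 returns [(60, 2)]
        H3 returns [[(60, 2)]]
      branch[1] choose=6:
        H0 returns (68, 2)
        H1 returns (68, 2)
        H2 returns [(68, 2)]
        H3 returns [[(68, 2)]]
      branch[2] choose=6:
        H0 returns (68, 2)
        H1 returns (68, 2)
        H2 returns [(68, 2)]
        H3 returns [[(68, 2)]]
  branch[1] choose=2:
    choose[2, 6, 6] @ H3
      branch[0] choose=2:
        H0 returns (70, 2)
        H1 returns (70, 2)
        H2 returns [(70, 2)]
        H3 returns [[(70, 2)]]
      branch[1] choose=6:
        H0 returns (78, 2)
        H1 returns (78, 2)
        H2 returns [(78, 2)]
        H3 returns [[(78, 2)]]
      branch[2] choose=6:
        H0 returns (78, 2)
        H1 returns (78, 2)
        H2 returns [(78, 2)]
        H3 returns [[(78, 2)]]
= [[(60, 2)], [(68, 2)], [(68, 2)], [(70, 2)], [(78, 2)], [(78, 2)]]

Answer: [[(60, 2)], [(68, 2)], [(68, 2)], [(70, 2)], [(78, 2)], [(78, 2)]]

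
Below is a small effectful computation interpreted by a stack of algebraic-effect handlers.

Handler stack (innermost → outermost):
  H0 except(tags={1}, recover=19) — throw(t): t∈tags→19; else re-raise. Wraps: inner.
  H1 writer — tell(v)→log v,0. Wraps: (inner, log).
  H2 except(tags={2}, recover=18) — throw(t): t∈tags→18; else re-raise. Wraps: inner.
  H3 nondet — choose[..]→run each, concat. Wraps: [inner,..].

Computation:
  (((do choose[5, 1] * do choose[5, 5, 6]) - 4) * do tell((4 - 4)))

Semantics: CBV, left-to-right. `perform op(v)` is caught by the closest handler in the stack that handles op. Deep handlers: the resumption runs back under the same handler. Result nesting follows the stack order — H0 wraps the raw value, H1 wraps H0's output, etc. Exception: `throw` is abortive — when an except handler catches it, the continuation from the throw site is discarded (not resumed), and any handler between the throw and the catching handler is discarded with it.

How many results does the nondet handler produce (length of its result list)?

Answer: 6

Step-by-step:
choose[5, 1] @ H3
  branch[0] choose=5:
    choose[5, 5, 6] @ H3
      branch[0] choose=5:
        tell(0) @ H1 ⇒ log+=0
        H0 returns 0
        H1 returns (0, (0))
        H2 returns (0, (0))
        H3 returns [(0, (0))]
      branch[1] choose=5:
        tell(0) @ H1 ⇒ log+=0
        H0 returns 0
        H1 returns (0, (0))
        H2 returns (0, (0))
        H3 returns [(0, (0))]
      branch[2] choose=6:
        tell(0) @ H1 ⇒ log+=0
        H0 returns 0
        H1 returns (0, (0))
        H2 returns (0, (0))
        H3 returns [(0, (0))]
  branch[1] choose=1:
    choose[5, 5, 6] @ H3
      branch[0] choose=5:
        tell(0) @ H1 ⇒ log+=0
        H0 returns 0
        H1 returns (0, (0))
        H2 returns (0, (0))
        H3 returns [(0, (0))]
      branch[1] choose=5:
        tell(0) @ H1 ⇒ log+=0
        H0 returns 0
        H1 returns (0, (0))
        H2 returns (0, (0))
        H3 returns [(0, (0))]
      branch[2] choose=6:
        tell(0) @ H1 ⇒ log+=0
        H0 returns 0
        H1 returns (0, (0))
        H2 returns (0, (0))
        H3 returns [(0, (0))]
= [(0, (0)), (0, (0)), (0, (0)), (0, (0)), (0, (0)), (0, (0))]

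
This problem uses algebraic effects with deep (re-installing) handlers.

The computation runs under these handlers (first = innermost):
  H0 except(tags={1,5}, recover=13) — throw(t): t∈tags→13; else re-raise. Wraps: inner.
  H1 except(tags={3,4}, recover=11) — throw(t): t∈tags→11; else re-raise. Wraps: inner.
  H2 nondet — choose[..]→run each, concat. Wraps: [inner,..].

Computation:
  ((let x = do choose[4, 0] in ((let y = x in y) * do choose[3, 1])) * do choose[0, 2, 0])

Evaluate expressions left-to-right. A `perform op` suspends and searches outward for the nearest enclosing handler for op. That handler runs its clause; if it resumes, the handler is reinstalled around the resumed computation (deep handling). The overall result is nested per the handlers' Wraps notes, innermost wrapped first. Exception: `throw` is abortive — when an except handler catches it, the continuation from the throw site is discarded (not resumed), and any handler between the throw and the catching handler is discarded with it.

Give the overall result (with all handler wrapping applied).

Answer: [0, 24, 0, 0, 8, 0, 0, 0, 0, 0, 0, 0]

Working:
choose[4, 0] @ H2
  branch[0] choose=4:
    choose[3, 1] @ H2
      branch[0] choose=3:
        choose[0, 2, 0] @ H2
          branch[0] choose=0:
            H0 returns 0
            H1 returns 0
            H2 returns [0]
          branch[1] choose=2:
            H0 returns 24
            H1 returns 24
            H2 returns [24]
          branch[2] choose=0:
            H0 returns 0
            H1 returns 0
            H2 returns [0]
      branch[1] choose=1:
        choose[0, 2, 0] @ H2
          branch[0] choose=0:
            H0 returns 0
            H1 returns 0
            H2 returns [0]
          branch[1] choose=2:
            H0 returns 8
            H1 returns 8
            H2 returns [8]
          branch[2] choose=0:
            H0 returns 0
            H1 returns 0
            H2 returns [0]
  branch[1] choose=0:
    choose[3, 1] @ H2
      branch[0] choose=3:
        choose[0, 2, 0] @ H2
          branch[0] choose=0:
            H0 returns 0
            H1 returns 0
            H2 returns [0]
          branch[1] choose=2:
            H0 returns 0
            H1 returns 0
            H2 returns [0]
          branch[2] choose=0:
            H0 returns 0
            H1 returns 0
            H2 returns [0]
      branch[1] choose=1:
        choose[0, 2, 0] @ H2
          branch[0] choose=0:
            H0 returns 0
            H1 returns 0
            H2 returns [0]
          branch[1] choose=2:
            H0 returns 0
            H1 returns 0
            H2 returns [0]
          branch[2] choose=0:
            H0 returns 0
            H1 returns 0
            H2 returns [0]
= [0, 24, 0, 0, 8, 0, 0, 0, 0, 0, 0, 0]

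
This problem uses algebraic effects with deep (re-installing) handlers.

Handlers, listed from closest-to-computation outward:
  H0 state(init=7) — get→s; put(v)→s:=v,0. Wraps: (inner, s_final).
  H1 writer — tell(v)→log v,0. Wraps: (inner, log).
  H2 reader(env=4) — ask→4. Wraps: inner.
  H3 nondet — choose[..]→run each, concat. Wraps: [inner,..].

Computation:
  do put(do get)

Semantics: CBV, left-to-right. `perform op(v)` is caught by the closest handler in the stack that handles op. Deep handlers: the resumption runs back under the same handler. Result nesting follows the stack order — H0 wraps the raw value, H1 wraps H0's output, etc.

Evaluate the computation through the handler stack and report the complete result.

Step-by-step:
get @ H0 ⇒ 7
put(7) @ H0 ⇒ s:=7
H0 returns (0, 7)
H1 returns ((0, 7), ())
H2 returns ((0, 7), ())
H3 returns [((0, 7), ())]
= [((0, 7), ())]

Answer: [((0, 7), ())]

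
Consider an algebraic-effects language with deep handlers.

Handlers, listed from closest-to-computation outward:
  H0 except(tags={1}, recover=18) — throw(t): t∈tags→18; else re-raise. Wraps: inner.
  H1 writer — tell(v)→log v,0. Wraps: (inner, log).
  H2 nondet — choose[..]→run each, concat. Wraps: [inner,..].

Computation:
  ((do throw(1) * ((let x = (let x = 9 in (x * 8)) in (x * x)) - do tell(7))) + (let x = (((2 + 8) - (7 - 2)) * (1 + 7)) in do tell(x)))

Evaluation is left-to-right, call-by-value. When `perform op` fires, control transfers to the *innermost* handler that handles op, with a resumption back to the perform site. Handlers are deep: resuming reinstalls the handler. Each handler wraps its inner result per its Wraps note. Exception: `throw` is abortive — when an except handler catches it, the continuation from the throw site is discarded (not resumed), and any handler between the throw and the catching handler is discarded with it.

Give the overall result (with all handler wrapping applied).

Answer: [(18, ())]

Working:
throw(1) @ H0 caught ⇒ 18
H1 returns (18, ())
H2 returns [(18, ())]
= [(18, ())]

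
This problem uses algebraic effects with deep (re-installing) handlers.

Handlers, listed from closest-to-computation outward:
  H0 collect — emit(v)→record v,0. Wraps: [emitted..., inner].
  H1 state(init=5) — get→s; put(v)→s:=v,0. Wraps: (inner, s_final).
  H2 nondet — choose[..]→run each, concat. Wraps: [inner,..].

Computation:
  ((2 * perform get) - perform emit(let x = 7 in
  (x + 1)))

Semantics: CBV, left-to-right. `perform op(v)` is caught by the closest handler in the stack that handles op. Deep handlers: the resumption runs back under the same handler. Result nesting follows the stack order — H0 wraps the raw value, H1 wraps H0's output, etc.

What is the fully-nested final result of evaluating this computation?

Answer: [([8, 10], 5)]

Working:
get @ H1 ⇒ 5
emit(8) @ H0 ⇒ out+=8
H0 returns [8, 10]
H1 returns ([8, 10], 5)
H2 returns [([8, 10], 5)]
= [([8, 10], 5)]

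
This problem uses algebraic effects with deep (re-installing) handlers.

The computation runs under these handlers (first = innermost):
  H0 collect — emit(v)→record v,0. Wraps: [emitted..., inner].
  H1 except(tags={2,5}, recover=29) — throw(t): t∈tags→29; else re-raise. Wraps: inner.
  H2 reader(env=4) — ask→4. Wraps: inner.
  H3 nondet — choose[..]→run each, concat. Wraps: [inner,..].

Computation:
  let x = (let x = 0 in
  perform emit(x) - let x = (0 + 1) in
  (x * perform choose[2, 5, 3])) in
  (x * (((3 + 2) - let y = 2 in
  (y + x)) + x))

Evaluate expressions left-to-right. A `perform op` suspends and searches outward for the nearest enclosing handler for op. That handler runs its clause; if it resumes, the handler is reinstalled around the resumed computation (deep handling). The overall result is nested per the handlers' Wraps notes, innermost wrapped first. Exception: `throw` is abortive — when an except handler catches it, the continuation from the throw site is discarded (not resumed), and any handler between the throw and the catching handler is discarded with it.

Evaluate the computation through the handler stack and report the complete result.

Answer: [[0, -6], [0, -15], [0, -9]]

Evaluation trace:
emit(0) @ H0 ⇒ out+=0
choose[2, 5, 3] @ H3
  branch[0] choose=2:
    H0 returns [0, -6]
    H1 returns [0, -6]
    H2 returns [0, -6]
    H3 returns [[0, -6]]
  branch[1] choose=5:
    H0 returns [0, -15]
    H1 returns [0, -15]
    H2 returns [0, -15]
    H3 returns [[0, -15]]
  branch[2] choose=3:
    H0 returns [0, -9]
    H1 returns [0, -9]
    H2 returns [0, -9]
    H3 returns [[0, -9]]
= [[0, -6], [0, -15], [0, -9]]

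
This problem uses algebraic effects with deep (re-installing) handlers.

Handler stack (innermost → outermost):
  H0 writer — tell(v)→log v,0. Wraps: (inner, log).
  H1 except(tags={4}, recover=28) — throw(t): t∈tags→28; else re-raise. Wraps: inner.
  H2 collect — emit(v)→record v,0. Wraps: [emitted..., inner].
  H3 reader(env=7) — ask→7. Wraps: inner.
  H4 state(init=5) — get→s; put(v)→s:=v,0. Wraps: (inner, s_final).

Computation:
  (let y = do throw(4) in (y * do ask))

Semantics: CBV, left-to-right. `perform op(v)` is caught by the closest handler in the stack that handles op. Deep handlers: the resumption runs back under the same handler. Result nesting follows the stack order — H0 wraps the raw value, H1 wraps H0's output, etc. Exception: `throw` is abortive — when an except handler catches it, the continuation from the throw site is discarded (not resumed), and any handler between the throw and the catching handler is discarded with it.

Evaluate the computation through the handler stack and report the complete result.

Step-by-step:
throw(4) @ H1 caught ⇒ 28
H2 returns [28]
H3 returns [28]
H4 returns ([28], 5)
= ([28], 5)

Answer: ([28], 5)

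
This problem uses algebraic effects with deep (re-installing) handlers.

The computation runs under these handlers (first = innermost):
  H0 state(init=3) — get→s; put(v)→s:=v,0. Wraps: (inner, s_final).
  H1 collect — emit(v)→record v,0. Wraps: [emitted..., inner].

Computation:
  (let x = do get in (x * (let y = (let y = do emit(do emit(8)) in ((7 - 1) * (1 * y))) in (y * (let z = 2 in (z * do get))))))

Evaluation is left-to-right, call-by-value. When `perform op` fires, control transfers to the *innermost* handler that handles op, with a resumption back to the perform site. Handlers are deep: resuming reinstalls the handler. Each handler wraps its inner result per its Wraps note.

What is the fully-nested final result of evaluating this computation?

Answer: [8, 0, (0, 3)]

Working:
get @ H0 ⇒ 3
emit(8) @ H1 ⇒ out+=8
emit(0) @ H1 ⇒ out+=0
get @ H0 ⇒ 3
H0 returns (0, 3)
H1 returns [8, 0, (0, 3)]
= [8, 0, (0, 3)]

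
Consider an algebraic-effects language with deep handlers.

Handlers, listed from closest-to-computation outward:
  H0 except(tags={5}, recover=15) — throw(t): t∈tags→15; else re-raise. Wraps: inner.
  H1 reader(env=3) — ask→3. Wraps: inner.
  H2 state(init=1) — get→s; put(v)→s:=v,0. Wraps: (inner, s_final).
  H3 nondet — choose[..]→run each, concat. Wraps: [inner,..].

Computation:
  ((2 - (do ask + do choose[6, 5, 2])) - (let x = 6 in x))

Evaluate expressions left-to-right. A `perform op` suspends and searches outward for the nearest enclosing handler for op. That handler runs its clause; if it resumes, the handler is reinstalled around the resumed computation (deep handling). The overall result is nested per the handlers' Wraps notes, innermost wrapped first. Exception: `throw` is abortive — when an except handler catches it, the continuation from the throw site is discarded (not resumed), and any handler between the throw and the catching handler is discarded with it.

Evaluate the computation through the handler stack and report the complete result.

Answer: [(-13, 1), (-12, 1), (-9, 1)]

Working:
ask @ H1 ⇒ 3
choose[6, 5, 2] @ H3
  branch[0] choose=6:
    H0 returns -13
    H1 returns -13
    H2 returns (-13, 1)
    H3 returns [(-13, 1)]
  branch[1] choose=5:
    H0 returns -12
    H1 returns -12
    H2 returns (-12, 1)
    H3 returns [(-12, 1)]
  branch[2] choose=2:
    H0 returns -9
    H1 returns -9
    H2 returns (-9, 1)
    H3 returns [(-9, 1)]
= [(-13, 1), (-12, 1), (-9, 1)]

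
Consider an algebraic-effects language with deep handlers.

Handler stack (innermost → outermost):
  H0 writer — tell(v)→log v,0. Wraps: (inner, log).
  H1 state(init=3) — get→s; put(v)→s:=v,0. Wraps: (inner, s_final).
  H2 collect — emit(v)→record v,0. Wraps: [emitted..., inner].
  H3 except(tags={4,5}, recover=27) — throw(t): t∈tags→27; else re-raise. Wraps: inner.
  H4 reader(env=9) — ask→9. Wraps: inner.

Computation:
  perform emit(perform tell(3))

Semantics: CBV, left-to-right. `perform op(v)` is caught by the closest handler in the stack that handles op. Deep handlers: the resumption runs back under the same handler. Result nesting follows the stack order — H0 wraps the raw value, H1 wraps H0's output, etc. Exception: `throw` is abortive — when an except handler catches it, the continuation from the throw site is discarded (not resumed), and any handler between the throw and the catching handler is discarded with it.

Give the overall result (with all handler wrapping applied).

Answer: [0, ((0, (3)), 3)]

Evaluation trace:
tell(3) @ H0 ⇒ log+=3
emit(0) @ H2 ⇒ out+=0
H0 returns (0, (3))
H1 returns ((0, (3)), 3)
H2 returns [0, ((0, (3)), 3)]
H3 returns [0, ((0, (3)), 3)]
H4 returns [0, ((0, (3)), 3)]
= [0, ((0, (3)), 3)]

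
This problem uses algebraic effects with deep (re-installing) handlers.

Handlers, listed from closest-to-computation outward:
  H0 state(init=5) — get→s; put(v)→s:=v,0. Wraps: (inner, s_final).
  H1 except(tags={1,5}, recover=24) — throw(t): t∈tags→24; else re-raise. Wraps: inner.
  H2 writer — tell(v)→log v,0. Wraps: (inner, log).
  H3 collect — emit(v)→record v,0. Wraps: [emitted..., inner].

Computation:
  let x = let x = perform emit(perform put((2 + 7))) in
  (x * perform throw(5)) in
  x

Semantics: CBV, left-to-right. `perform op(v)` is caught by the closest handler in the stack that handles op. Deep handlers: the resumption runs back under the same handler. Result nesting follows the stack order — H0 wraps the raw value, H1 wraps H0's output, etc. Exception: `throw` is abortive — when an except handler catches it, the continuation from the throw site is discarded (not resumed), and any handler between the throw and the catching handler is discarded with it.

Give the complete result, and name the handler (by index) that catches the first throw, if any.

Step-by-step:
put(9) @ H0 ⇒ s:=9
emit(0) @ H3 ⇒ out+=0
throw(5) @ H1 caught ⇒ 24
H2 returns (24, ())
H3 returns [0, (24, ())]
= [0, (24, ())]

Answer: [0, (24, ())] ; first throw caught by: H1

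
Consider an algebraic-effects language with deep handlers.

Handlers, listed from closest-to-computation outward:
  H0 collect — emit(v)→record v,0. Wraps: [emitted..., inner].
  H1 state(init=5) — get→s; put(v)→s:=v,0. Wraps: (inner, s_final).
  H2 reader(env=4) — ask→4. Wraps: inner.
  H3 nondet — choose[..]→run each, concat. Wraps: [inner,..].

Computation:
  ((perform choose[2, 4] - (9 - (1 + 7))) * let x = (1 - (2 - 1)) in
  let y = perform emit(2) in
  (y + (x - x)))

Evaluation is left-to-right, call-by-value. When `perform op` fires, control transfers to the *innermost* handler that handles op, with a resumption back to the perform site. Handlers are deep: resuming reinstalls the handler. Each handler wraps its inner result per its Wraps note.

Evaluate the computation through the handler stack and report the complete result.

Answer: [([2, 0], 5), ([2, 0], 5)]

Evaluation trace:
choose[2, 4] @ H3
  branch[0] choose=2:
    emit(2) @ H0 ⇒ out+=2
    H0 returns [2, 0]
    H1 returns ([2, 0], 5)
    H2 returns ([2, 0], 5)
    H3 returns [([2, 0], 5)]
  branch[1] choose=4:
    emit(2) @ H0 ⇒ out+=2
    H0 returns [2, 0]
    H1 returns ([2, 0], 5)
    H2 returns ([2, 0], 5)
    H3 returns [([2, 0], 5)]
= [([2, 0], 5), ([2, 0], 5)]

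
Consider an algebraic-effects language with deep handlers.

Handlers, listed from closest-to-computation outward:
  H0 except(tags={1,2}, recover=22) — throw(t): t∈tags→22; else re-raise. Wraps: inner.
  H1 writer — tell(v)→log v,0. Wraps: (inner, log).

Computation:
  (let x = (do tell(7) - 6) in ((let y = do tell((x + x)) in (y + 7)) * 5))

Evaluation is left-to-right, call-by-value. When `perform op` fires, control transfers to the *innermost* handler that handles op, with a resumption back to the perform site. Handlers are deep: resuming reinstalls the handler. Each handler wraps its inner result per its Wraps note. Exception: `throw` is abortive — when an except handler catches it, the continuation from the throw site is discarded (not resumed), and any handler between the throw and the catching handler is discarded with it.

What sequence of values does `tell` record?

Answer: (7, -12)

Step-by-step:
tell(7) @ H1 ⇒ log+=7
tell(-12) @ H1 ⇒ log+=-12
H0 returns 35
H1 returns (35, (7, -12))
= (35, (7, -12))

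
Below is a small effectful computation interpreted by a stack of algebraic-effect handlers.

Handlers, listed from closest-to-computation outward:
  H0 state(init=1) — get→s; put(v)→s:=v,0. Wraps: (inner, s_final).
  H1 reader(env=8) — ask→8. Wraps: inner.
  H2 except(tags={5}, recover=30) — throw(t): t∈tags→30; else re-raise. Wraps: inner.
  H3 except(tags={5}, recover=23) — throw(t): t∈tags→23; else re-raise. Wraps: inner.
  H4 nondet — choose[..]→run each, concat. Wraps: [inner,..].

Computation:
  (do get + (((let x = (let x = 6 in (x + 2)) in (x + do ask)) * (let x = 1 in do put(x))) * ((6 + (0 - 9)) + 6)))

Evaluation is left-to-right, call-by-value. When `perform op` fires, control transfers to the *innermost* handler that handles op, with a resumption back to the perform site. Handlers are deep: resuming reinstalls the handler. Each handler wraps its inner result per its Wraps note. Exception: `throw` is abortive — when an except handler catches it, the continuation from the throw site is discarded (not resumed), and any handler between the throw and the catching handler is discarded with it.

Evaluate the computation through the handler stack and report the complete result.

Working:
get @ H0 ⇒ 1
ask @ H1 ⇒ 8
put(1) @ H0 ⇒ s:=1
H0 returns (1, 1)
H1 returns (1, 1)
H2 returns (1, 1)
H3 returns (1, 1)
H4 returns [(1, 1)]
= [(1, 1)]

Answer: [(1, 1)]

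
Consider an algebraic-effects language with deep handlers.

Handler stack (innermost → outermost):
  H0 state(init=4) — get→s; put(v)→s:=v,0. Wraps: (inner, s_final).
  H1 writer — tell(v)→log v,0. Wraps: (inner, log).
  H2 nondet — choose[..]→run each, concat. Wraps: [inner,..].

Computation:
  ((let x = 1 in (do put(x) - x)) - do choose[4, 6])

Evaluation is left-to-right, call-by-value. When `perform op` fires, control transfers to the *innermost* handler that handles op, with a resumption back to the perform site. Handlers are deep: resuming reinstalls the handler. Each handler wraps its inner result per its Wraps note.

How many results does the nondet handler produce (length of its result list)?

Working:
put(1) @ H0 ⇒ s:=1
choose[4, 6] @ H2
  branch[0] choose=4:
    H0 returns (-5, 1)
    H1 returns ((-5, 1), ())
    H2 returns [((-5, 1), ())]
  branch[1] choose=6:
    H0 returns (-7, 1)
    H1 returns ((-7, 1), ())
    H2 returns [((-7, 1), ())]
= [((-5, 1), ()), ((-7, 1), ())]

Answer: 2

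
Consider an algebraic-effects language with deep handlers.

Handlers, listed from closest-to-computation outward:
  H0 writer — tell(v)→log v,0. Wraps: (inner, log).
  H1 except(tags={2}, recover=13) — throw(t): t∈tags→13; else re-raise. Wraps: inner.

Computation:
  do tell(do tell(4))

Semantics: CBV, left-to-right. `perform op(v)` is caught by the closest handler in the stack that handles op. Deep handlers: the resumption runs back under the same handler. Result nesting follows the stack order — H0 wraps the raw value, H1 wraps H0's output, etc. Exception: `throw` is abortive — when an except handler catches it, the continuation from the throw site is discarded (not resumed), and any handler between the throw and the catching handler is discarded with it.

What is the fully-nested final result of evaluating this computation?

Answer: (0, (4, 0))

Step-by-step:
tell(4) @ H0 ⇒ log+=4
tell(0) @ H0 ⇒ log+=0
H0 returns (0, (4, 0))
H1 returns (0, (4, 0))
= (0, (4, 0))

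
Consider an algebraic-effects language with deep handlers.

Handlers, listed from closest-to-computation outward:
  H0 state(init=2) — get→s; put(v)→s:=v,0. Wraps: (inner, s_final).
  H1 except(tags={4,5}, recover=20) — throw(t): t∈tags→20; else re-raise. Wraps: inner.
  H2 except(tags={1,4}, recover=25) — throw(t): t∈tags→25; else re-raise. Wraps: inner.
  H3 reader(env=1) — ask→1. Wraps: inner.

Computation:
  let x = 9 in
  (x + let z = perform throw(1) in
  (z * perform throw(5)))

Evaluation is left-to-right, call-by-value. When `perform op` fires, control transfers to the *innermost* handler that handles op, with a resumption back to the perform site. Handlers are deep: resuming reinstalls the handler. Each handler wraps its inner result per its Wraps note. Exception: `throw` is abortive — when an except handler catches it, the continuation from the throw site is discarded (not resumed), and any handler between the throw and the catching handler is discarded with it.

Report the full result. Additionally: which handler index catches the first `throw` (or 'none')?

Evaluation trace:
throw(1) @ H1 re-raised
throw(1) @ H2 caught ⇒ 25
H3 returns 25
= 25

Answer: 25 ; first throw caught by: H2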